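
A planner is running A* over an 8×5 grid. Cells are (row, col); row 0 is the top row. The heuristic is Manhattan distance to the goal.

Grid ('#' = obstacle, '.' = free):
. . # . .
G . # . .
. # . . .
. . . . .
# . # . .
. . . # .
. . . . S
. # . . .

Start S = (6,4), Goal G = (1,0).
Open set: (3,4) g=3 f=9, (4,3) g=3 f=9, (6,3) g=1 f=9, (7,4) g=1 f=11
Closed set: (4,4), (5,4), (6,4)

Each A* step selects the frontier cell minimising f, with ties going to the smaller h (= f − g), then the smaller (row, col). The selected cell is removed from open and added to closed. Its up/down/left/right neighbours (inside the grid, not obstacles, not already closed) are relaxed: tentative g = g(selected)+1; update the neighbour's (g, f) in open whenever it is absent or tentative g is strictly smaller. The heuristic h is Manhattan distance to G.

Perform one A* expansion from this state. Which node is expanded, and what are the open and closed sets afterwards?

expanded=(3,4); open=[(2,4) g=4 f=9, (3,3) g=4 f=9, (4,3) g=3 f=9, (6,3) g=1 f=9, (7,4) g=1 f=11]; closed=[(3,4), (4,4), (5,4), (6,4)]

step 1: expand (3,4) (f=9, h=6) → closed; open now [(2,4) g=4 f=9, (3,3) g=4 f=9, (4,3) g=3 f=9, (6,3) g=1 f=9, (7,4) g=1 f=11]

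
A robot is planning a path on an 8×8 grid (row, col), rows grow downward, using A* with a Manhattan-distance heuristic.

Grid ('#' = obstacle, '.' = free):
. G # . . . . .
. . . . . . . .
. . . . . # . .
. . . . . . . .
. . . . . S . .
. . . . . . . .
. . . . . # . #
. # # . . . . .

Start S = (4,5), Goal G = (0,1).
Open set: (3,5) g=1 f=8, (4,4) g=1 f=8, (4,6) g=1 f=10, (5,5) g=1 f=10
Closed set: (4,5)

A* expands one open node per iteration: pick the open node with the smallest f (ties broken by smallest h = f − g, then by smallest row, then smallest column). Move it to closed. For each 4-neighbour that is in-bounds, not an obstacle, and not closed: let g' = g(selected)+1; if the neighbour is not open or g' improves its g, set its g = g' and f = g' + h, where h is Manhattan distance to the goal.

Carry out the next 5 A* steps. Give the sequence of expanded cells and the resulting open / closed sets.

step 1: expand (3,5) (f=8, h=7) → closed; open now [(3,4) g=2 f=8, (3,6) g=2 f=10, (4,4) g=1 f=8, (4,6) g=1 f=10, (5,5) g=1 f=10]
step 2: expand (3,4) (f=8, h=6) → closed; open now [(2,4) g=3 f=8, (3,3) g=3 f=8, (3,6) g=2 f=10, (4,4) g=1 f=8, (4,6) g=1 f=10, (5,5) g=1 f=10]
step 3: expand (2,4) (f=8, h=5) → closed; open now [(1,4) g=4 f=8, (2,3) g=4 f=8, (3,3) g=3 f=8, (3,6) g=2 f=10, (4,4) g=1 f=8, (4,6) g=1 f=10, (5,5) g=1 f=10]
step 4: expand (1,4) (f=8, h=4) → closed; open now [(0,4) g=5 f=8, (1,3) g=5 f=8, (1,5) g=5 f=10, (2,3) g=4 f=8, (3,3) g=3 f=8, (3,6) g=2 f=10, (4,4) g=1 f=8, (4,6) g=1 f=10, (5,5) g=1 f=10]
step 5: expand (0,4) (f=8, h=3) → closed; open now [(0,3) g=6 f=8, (0,5) g=6 f=10, (1,3) g=5 f=8, (1,5) g=5 f=10, (2,3) g=4 f=8, (3,3) g=3 f=8, (3,6) g=2 f=10, (4,4) g=1 f=8, (4,6) g=1 f=10, (5,5) g=1 f=10]

order=[(3,5) → (3,4) → (2,4) → (1,4) → (0,4)]; open=[(0,3) g=6 f=8, (0,5) g=6 f=10, (1,3) g=5 f=8, (1,5) g=5 f=10, (2,3) g=4 f=8, (3,3) g=3 f=8, (3,6) g=2 f=10, (4,4) g=1 f=8, (4,6) g=1 f=10, (5,5) g=1 f=10]; closed=[(0,4), (1,4), (2,4), (3,4), (3,5), (4,5)]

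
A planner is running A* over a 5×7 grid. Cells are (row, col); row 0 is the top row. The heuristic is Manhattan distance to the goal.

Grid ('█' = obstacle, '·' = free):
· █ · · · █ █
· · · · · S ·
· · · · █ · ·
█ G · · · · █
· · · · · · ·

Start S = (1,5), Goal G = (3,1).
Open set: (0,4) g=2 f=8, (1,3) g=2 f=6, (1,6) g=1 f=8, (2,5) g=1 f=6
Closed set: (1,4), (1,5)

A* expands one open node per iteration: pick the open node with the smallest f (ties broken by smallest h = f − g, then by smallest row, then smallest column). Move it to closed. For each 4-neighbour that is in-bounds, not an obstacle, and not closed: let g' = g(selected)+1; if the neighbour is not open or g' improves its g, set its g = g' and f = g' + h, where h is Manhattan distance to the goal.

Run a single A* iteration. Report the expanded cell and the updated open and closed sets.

step 1: expand (1,3) (f=6, h=4) → closed; open now [(0,3) g=3 f=8, (0,4) g=2 f=8, (1,2) g=3 f=6, (1,6) g=1 f=8, (2,3) g=3 f=6, (2,5) g=1 f=6]

expanded=(1,3); open=[(0,3) g=3 f=8, (0,4) g=2 f=8, (1,2) g=3 f=6, (1,6) g=1 f=8, (2,3) g=3 f=6, (2,5) g=1 f=6]; closed=[(1,3), (1,4), (1,5)]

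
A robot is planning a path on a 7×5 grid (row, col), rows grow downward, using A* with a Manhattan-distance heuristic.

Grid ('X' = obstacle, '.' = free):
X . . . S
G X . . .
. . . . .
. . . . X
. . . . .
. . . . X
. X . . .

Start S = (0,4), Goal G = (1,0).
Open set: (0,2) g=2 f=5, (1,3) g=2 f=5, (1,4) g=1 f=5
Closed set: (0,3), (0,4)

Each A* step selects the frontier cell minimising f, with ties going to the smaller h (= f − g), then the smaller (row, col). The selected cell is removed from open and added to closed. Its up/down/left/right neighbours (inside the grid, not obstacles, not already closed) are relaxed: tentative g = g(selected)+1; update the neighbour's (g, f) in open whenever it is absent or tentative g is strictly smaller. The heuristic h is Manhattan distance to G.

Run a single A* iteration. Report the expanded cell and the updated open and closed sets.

step 1: expand (0,2) (f=5, h=3) → closed; open now [(0,1) g=3 f=5, (1,2) g=3 f=5, (1,3) g=2 f=5, (1,4) g=1 f=5]

expanded=(0,2); open=[(0,1) g=3 f=5, (1,2) g=3 f=5, (1,3) g=2 f=5, (1,4) g=1 f=5]; closed=[(0,2), (0,3), (0,4)]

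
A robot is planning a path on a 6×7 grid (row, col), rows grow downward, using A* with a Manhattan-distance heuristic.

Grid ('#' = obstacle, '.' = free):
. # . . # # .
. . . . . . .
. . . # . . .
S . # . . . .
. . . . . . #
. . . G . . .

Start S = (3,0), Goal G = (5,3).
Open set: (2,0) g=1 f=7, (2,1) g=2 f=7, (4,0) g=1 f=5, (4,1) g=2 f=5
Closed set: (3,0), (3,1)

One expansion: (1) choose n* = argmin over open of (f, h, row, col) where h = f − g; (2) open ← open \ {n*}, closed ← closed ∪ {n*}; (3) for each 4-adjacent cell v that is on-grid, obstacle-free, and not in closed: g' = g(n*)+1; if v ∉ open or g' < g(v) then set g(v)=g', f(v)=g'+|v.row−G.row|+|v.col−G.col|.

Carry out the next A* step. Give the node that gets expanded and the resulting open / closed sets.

expanded=(4,1); open=[(2,0) g=1 f=7, (2,1) g=2 f=7, (4,0) g=1 f=5, (4,2) g=3 f=5, (5,1) g=3 f=5]; closed=[(3,0), (3,1), (4,1)]

step 1: expand (4,1) (f=5, h=3) → closed; open now [(2,0) g=1 f=7, (2,1) g=2 f=7, (4,0) g=1 f=5, (4,2) g=3 f=5, (5,1) g=3 f=5]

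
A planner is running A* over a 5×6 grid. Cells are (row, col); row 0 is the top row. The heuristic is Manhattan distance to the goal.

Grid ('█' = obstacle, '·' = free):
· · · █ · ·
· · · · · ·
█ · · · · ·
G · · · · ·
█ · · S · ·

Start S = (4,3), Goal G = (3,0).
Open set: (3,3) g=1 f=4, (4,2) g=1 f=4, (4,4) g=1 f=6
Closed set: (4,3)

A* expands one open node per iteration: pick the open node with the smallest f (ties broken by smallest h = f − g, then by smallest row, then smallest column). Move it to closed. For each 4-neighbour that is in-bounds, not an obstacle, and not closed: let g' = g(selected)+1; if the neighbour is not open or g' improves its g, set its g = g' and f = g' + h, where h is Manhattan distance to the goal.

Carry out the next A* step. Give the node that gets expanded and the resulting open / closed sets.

step 1: expand (3,3) (f=4, h=3) → closed; open now [(2,3) g=2 f=6, (3,2) g=2 f=4, (3,4) g=2 f=6, (4,2) g=1 f=4, (4,4) g=1 f=6]

expanded=(3,3); open=[(2,3) g=2 f=6, (3,2) g=2 f=4, (3,4) g=2 f=6, (4,2) g=1 f=4, (4,4) g=1 f=6]; closed=[(3,3), (4,3)]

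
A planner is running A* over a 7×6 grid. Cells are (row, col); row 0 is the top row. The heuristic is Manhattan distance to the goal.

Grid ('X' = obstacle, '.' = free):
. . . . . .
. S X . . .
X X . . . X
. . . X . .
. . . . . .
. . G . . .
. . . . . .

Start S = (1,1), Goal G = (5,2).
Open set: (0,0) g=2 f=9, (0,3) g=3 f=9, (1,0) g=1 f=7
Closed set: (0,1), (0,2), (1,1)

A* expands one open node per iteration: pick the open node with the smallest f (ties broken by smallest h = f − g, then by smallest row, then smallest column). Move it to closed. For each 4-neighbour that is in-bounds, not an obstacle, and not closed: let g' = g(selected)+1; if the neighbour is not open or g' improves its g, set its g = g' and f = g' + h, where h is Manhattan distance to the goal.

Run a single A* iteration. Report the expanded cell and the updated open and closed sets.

step 1: expand (1,0) (f=7, h=6) → closed; open now [(0,0) g=2 f=9, (0,3) g=3 f=9]

expanded=(1,0); open=[(0,0) g=2 f=9, (0,3) g=3 f=9]; closed=[(0,1), (0,2), (1,0), (1,1)]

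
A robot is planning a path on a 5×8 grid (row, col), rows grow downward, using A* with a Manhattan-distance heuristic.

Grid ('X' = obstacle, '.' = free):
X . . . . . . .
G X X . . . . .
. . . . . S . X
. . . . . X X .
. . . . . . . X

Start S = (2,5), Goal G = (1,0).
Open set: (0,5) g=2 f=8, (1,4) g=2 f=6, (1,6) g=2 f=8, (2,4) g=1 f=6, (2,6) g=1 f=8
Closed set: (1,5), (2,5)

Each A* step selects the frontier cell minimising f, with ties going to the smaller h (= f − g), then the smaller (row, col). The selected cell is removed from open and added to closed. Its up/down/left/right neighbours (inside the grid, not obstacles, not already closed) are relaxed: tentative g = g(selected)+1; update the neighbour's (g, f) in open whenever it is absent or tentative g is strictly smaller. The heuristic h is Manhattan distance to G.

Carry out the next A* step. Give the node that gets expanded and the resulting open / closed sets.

expanded=(1,4); open=[(0,4) g=3 f=8, (0,5) g=2 f=8, (1,3) g=3 f=6, (1,6) g=2 f=8, (2,4) g=1 f=6, (2,6) g=1 f=8]; closed=[(1,4), (1,5), (2,5)]

step 1: expand (1,4) (f=6, h=4) → closed; open now [(0,4) g=3 f=8, (0,5) g=2 f=8, (1,3) g=3 f=6, (1,6) g=2 f=8, (2,4) g=1 f=6, (2,6) g=1 f=8]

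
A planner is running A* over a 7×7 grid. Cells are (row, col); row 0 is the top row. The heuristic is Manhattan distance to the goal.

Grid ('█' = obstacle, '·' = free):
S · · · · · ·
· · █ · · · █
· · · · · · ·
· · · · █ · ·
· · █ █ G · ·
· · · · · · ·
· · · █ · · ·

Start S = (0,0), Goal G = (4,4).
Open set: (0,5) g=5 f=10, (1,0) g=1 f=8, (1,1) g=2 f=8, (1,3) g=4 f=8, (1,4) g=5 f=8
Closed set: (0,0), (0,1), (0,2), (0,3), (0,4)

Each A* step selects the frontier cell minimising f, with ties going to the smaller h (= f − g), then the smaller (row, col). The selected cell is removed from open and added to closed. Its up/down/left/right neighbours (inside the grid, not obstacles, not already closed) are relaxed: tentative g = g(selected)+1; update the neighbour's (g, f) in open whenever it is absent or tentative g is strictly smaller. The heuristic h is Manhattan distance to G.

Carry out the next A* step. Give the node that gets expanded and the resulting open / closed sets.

expanded=(1,4); open=[(0,5) g=5 f=10, (1,0) g=1 f=8, (1,1) g=2 f=8, (1,3) g=4 f=8, (1,5) g=6 f=10, (2,4) g=6 f=8]; closed=[(0,0), (0,1), (0,2), (0,3), (0,4), (1,4)]

step 1: expand (1,4) (f=8, h=3) → closed; open now [(0,5) g=5 f=10, (1,0) g=1 f=8, (1,1) g=2 f=8, (1,3) g=4 f=8, (1,5) g=6 f=10, (2,4) g=6 f=8]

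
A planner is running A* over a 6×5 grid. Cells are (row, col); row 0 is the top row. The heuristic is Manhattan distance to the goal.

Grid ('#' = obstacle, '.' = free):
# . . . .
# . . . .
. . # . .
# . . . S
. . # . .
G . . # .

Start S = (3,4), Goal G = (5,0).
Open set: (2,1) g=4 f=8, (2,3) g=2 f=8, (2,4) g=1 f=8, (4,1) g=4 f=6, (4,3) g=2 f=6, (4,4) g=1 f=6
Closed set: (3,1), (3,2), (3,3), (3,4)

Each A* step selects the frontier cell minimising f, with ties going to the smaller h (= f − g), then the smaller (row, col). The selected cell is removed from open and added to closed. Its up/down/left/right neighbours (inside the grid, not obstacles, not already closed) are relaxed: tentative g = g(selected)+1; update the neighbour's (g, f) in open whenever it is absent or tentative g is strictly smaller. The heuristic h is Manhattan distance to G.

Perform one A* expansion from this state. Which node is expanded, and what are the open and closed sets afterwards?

expanded=(4,1); open=[(2,1) g=4 f=8, (2,3) g=2 f=8, (2,4) g=1 f=8, (4,0) g=5 f=6, (4,3) g=2 f=6, (4,4) g=1 f=6, (5,1) g=5 f=6]; closed=[(3,1), (3,2), (3,3), (3,4), (4,1)]

step 1: expand (4,1) (f=6, h=2) → closed; open now [(2,1) g=4 f=8, (2,3) g=2 f=8, (2,4) g=1 f=8, (4,0) g=5 f=6, (4,3) g=2 f=6, (4,4) g=1 f=6, (5,1) g=5 f=6]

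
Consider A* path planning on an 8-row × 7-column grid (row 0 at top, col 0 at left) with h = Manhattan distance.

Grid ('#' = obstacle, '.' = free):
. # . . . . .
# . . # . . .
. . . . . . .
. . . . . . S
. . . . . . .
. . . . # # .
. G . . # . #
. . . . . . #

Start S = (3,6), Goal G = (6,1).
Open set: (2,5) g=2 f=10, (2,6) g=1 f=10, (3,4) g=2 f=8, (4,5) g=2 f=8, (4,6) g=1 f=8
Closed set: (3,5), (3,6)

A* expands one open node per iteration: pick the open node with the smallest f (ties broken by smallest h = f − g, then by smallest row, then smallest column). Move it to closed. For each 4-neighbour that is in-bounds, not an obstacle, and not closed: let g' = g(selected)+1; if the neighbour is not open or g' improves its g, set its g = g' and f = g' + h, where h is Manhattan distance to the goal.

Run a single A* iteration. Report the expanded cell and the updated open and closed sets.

step 1: expand (3,4) (f=8, h=6) → closed; open now [(2,4) g=3 f=10, (2,5) g=2 f=10, (2,6) g=1 f=10, (3,3) g=3 f=8, (4,4) g=3 f=8, (4,5) g=2 f=8, (4,6) g=1 f=8]

expanded=(3,4); open=[(2,4) g=3 f=10, (2,5) g=2 f=10, (2,6) g=1 f=10, (3,3) g=3 f=8, (4,4) g=3 f=8, (4,5) g=2 f=8, (4,6) g=1 f=8]; closed=[(3,4), (3,5), (3,6)]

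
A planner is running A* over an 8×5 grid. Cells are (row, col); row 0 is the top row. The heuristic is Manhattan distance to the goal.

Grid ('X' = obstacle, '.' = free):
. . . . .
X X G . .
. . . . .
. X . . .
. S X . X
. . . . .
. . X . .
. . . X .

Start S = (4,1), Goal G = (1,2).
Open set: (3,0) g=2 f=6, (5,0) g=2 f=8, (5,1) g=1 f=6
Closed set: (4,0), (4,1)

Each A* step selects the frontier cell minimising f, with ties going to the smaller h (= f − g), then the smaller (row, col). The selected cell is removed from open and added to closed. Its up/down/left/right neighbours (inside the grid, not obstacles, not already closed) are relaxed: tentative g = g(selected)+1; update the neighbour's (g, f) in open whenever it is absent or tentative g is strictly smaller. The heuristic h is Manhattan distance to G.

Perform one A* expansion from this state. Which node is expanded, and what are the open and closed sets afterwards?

expanded=(3,0); open=[(2,0) g=3 f=6, (5,0) g=2 f=8, (5,1) g=1 f=6]; closed=[(3,0), (4,0), (4,1)]

step 1: expand (3,0) (f=6, h=4) → closed; open now [(2,0) g=3 f=6, (5,0) g=2 f=8, (5,1) g=1 f=6]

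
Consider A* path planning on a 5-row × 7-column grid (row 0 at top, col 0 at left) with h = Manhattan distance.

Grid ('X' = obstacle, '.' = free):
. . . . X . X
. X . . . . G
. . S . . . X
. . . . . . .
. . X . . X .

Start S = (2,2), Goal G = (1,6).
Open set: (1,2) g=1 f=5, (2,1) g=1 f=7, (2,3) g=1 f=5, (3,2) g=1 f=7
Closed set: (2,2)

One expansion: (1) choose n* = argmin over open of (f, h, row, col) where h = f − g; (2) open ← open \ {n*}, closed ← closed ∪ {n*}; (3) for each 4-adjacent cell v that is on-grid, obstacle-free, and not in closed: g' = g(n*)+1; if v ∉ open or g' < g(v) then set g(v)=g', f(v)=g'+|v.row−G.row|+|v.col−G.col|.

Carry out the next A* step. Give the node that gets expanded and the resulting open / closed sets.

expanded=(1,2); open=[(0,2) g=2 f=7, (1,3) g=2 f=5, (2,1) g=1 f=7, (2,3) g=1 f=5, (3,2) g=1 f=7]; closed=[(1,2), (2,2)]

step 1: expand (1,2) (f=5, h=4) → closed; open now [(0,2) g=2 f=7, (1,3) g=2 f=5, (2,1) g=1 f=7, (2,3) g=1 f=5, (3,2) g=1 f=7]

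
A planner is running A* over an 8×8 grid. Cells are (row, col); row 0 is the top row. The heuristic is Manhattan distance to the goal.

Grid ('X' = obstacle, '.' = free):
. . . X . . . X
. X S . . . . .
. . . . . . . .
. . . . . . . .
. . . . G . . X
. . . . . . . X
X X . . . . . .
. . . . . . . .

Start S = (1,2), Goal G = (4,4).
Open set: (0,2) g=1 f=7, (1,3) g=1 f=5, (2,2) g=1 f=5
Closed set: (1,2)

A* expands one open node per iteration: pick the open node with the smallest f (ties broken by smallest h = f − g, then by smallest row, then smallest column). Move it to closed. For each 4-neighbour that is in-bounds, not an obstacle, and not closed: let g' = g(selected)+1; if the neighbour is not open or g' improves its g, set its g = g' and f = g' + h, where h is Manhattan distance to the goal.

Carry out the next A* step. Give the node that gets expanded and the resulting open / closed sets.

expanded=(1,3); open=[(0,2) g=1 f=7, (1,4) g=2 f=5, (2,2) g=1 f=5, (2,3) g=2 f=5]; closed=[(1,2), (1,3)]

step 1: expand (1,3) (f=5, h=4) → closed; open now [(0,2) g=1 f=7, (1,4) g=2 f=5, (2,2) g=1 f=5, (2,3) g=2 f=5]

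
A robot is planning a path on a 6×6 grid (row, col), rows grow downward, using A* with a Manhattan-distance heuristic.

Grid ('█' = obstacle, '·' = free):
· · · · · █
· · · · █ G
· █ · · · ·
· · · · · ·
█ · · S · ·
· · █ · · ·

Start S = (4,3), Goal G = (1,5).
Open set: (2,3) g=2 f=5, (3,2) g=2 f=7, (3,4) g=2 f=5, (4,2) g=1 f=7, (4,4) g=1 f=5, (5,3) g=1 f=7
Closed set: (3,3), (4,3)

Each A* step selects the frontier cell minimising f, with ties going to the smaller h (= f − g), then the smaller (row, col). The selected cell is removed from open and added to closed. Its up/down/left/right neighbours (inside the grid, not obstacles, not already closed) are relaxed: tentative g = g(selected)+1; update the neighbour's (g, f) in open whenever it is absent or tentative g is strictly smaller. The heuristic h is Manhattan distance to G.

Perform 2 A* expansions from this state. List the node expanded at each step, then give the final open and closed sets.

order=[(2,3) → (1,3)]; open=[(0,3) g=4 f=7, (1,2) g=4 f=7, (2,2) g=3 f=7, (2,4) g=3 f=5, (3,2) g=2 f=7, (3,4) g=2 f=5, (4,2) g=1 f=7, (4,4) g=1 f=5, (5,3) g=1 f=7]; closed=[(1,3), (2,3), (3,3), (4,3)]

step 1: expand (2,3) (f=5, h=3) → closed; open now [(1,3) g=3 f=5, (2,2) g=3 f=7, (2,4) g=3 f=5, (3,2) g=2 f=7, (3,4) g=2 f=5, (4,2) g=1 f=7, (4,4) g=1 f=5, (5,3) g=1 f=7]
step 2: expand (1,3) (f=5, h=2) → closed; open now [(0,3) g=4 f=7, (1,2) g=4 f=7, (2,2) g=3 f=7, (2,4) g=3 f=5, (3,2) g=2 f=7, (3,4) g=2 f=5, (4,2) g=1 f=7, (4,4) g=1 f=5, (5,3) g=1 f=7]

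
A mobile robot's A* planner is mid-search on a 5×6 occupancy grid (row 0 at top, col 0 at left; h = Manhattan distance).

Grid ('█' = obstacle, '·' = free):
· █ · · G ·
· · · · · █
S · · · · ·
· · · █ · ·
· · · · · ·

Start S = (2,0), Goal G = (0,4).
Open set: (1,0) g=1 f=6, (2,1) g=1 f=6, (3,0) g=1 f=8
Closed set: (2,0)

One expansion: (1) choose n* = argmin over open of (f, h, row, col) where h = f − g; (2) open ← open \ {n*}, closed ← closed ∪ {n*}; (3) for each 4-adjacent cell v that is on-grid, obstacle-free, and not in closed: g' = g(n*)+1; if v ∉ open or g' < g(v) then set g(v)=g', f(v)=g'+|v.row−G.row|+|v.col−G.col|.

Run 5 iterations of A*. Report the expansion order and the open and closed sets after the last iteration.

step 1: expand (1,0) (f=6, h=5) → closed; open now [(0,0) g=2 f=6, (1,1) g=2 f=6, (2,1) g=1 f=6, (3,0) g=1 f=8]
step 2: expand (0,0) (f=6, h=4) → closed; open now [(1,1) g=2 f=6, (2,1) g=1 f=6, (3,0) g=1 f=8]
step 3: expand (1,1) (f=6, h=4) → closed; open now [(1,2) g=3 f=6, (2,1) g=1 f=6, (3,0) g=1 f=8]
step 4: expand (1,2) (f=6, h=3) → closed; open now [(0,2) g=4 f=6, (1,3) g=4 f=6, (2,1) g=1 f=6, (2,2) g=4 f=8, (3,0) g=1 f=8]
step 5: expand (0,2) (f=6, h=2) → closed; open now [(0,3) g=5 f=6, (1,3) g=4 f=6, (2,1) g=1 f=6, (2,2) g=4 f=8, (3,0) g=1 f=8]

order=[(1,0) → (0,0) → (1,1) → (1,2) → (0,2)]; open=[(0,3) g=5 f=6, (1,3) g=4 f=6, (2,1) g=1 f=6, (2,2) g=4 f=8, (3,0) g=1 f=8]; closed=[(0,0), (0,2), (1,0), (1,1), (1,2), (2,0)]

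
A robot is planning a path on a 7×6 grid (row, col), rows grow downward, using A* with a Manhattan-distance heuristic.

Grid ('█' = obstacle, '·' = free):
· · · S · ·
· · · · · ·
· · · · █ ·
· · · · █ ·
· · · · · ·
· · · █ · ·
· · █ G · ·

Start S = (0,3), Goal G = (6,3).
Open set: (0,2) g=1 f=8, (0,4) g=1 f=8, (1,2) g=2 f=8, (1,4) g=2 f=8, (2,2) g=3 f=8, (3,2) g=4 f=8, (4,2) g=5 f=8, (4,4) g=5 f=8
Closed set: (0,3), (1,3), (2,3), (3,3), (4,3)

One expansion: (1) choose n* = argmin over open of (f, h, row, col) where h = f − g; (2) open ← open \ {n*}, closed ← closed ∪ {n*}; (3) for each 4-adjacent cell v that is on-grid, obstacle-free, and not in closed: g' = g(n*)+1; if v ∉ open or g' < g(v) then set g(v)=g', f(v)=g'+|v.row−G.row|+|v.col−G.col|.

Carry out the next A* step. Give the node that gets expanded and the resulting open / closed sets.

step 1: expand (4,2) (f=8, h=3) → closed; open now [(0,2) g=1 f=8, (0,4) g=1 f=8, (1,2) g=2 f=8, (1,4) g=2 f=8, (2,2) g=3 f=8, (3,2) g=4 f=8, (4,1) g=6 f=10, (4,4) g=5 f=8, (5,2) g=6 f=8]

expanded=(4,2); open=[(0,2) g=1 f=8, (0,4) g=1 f=8, (1,2) g=2 f=8, (1,4) g=2 f=8, (2,2) g=3 f=8, (3,2) g=4 f=8, (4,1) g=6 f=10, (4,4) g=5 f=8, (5,2) g=6 f=8]; closed=[(0,3), (1,3), (2,3), (3,3), (4,2), (4,3)]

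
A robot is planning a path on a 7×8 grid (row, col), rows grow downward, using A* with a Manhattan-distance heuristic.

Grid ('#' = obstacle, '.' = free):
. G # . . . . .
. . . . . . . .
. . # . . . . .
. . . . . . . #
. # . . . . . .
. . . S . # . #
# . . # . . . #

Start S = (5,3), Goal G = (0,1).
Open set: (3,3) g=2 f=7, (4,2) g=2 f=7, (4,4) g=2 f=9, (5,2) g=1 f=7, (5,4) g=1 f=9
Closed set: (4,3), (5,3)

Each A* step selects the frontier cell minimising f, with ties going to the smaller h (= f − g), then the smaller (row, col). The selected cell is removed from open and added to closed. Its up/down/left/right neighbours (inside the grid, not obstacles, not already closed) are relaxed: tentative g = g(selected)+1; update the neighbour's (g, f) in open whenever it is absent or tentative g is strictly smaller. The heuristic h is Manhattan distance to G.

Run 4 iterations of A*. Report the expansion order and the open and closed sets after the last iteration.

step 1: expand (3,3) (f=7, h=5) → closed; open now [(2,3) g=3 f=7, (3,2) g=3 f=7, (3,4) g=3 f=9, (4,2) g=2 f=7, (4,4) g=2 f=9, (5,2) g=1 f=7, (5,4) g=1 f=9]
step 2: expand (2,3) (f=7, h=4) → closed; open now [(1,3) g=4 f=7, (2,4) g=4 f=9, (3,2) g=3 f=7, (3,4) g=3 f=9, (4,2) g=2 f=7, (4,4) g=2 f=9, (5,2) g=1 f=7, (5,4) g=1 f=9]
step 3: expand (1,3) (f=7, h=3) → closed; open now [(0,3) g=5 f=7, (1,2) g=5 f=7, (1,4) g=5 f=9, (2,4) g=4 f=9, (3,2) g=3 f=7, (3,4) g=3 f=9, (4,2) g=2 f=7, (4,4) g=2 f=9, (5,2) g=1 f=7, (5,4) g=1 f=9]
step 4: expand (0,3) (f=7, h=2) → closed; open now [(0,4) g=6 f=9, (1,2) g=5 f=7, (1,4) g=5 f=9, (2,4) g=4 f=9, (3,2) g=3 f=7, (3,4) g=3 f=9, (4,2) g=2 f=7, (4,4) g=2 f=9, (5,2) g=1 f=7, (5,4) g=1 f=9]

order=[(3,3) → (2,3) → (1,3) → (0,3)]; open=[(0,4) g=6 f=9, (1,2) g=5 f=7, (1,4) g=5 f=9, (2,4) g=4 f=9, (3,2) g=3 f=7, (3,4) g=3 f=9, (4,2) g=2 f=7, (4,4) g=2 f=9, (5,2) g=1 f=7, (5,4) g=1 f=9]; closed=[(0,3), (1,3), (2,3), (3,3), (4,3), (5,3)]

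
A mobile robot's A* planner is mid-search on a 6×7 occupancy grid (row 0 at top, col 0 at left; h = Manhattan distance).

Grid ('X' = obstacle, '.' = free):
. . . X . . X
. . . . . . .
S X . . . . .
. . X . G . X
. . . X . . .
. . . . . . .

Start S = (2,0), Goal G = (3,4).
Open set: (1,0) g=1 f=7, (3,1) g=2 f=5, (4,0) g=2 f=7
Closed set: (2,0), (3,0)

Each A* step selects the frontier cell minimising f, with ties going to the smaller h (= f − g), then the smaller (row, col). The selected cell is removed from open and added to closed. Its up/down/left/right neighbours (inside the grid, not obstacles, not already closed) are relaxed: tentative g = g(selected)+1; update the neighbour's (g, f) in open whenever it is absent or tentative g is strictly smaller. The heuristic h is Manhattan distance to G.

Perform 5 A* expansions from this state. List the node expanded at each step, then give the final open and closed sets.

step 1: expand (3,1) (f=5, h=3) → closed; open now [(1,0) g=1 f=7, (4,0) g=2 f=7, (4,1) g=3 f=7]
step 2: expand (4,1) (f=7, h=4) → closed; open now [(1,0) g=1 f=7, (4,0) g=2 f=7, (4,2) g=4 f=7, (5,1) g=4 f=9]
step 3: expand (4,2) (f=7, h=3) → closed; open now [(1,0) g=1 f=7, (4,0) g=2 f=7, (5,1) g=4 f=9, (5,2) g=5 f=9]
step 4: expand (4,0) (f=7, h=5) → closed; open now [(1,0) g=1 f=7, (5,0) g=3 f=9, (5,1) g=4 f=9, (5,2) g=5 f=9]
step 5: expand (1,0) (f=7, h=6) → closed; open now [(0,0) g=2 f=9, (1,1) g=2 f=7, (5,0) g=3 f=9, (5,1) g=4 f=9, (5,2) g=5 f=9]

order=[(3,1) → (4,1) → (4,2) → (4,0) → (1,0)]; open=[(0,0) g=2 f=9, (1,1) g=2 f=7, (5,0) g=3 f=9, (5,1) g=4 f=9, (5,2) g=5 f=9]; closed=[(1,0), (2,0), (3,0), (3,1), (4,0), (4,1), (4,2)]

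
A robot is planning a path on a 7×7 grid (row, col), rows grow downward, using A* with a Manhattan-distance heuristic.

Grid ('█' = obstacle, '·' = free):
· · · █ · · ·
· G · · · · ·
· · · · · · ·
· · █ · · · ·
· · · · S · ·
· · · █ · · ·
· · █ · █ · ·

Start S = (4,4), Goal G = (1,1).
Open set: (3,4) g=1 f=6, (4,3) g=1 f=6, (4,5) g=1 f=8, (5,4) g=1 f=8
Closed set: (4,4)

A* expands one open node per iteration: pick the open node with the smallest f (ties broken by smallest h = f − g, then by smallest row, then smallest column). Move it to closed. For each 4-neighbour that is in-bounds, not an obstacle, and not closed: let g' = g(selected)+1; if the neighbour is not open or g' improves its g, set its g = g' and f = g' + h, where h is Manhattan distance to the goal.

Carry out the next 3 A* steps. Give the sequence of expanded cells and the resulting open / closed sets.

step 1: expand (3,4) (f=6, h=5) → closed; open now [(2,4) g=2 f=6, (3,3) g=2 f=6, (3,5) g=2 f=8, (4,3) g=1 f=6, (4,5) g=1 f=8, (5,4) g=1 f=8]
step 2: expand (2,4) (f=6, h=4) → closed; open now [(1,4) g=3 f=6, (2,3) g=3 f=6, (2,5) g=3 f=8, (3,3) g=2 f=6, (3,5) g=2 f=8, (4,3) g=1 f=6, (4,5) g=1 f=8, (5,4) g=1 f=8]
step 3: expand (1,4) (f=6, h=3) → closed; open now [(0,4) g=4 f=8, (1,3) g=4 f=6, (1,5) g=4 f=8, (2,3) g=3 f=6, (2,5) g=3 f=8, (3,3) g=2 f=6, (3,5) g=2 f=8, (4,3) g=1 f=6, (4,5) g=1 f=8, (5,4) g=1 f=8]

order=[(3,4) → (2,4) → (1,4)]; open=[(0,4) g=4 f=8, (1,3) g=4 f=6, (1,5) g=4 f=8, (2,3) g=3 f=6, (2,5) g=3 f=8, (3,3) g=2 f=6, (3,5) g=2 f=8, (4,3) g=1 f=6, (4,5) g=1 f=8, (5,4) g=1 f=8]; closed=[(1,4), (2,4), (3,4), (4,4)]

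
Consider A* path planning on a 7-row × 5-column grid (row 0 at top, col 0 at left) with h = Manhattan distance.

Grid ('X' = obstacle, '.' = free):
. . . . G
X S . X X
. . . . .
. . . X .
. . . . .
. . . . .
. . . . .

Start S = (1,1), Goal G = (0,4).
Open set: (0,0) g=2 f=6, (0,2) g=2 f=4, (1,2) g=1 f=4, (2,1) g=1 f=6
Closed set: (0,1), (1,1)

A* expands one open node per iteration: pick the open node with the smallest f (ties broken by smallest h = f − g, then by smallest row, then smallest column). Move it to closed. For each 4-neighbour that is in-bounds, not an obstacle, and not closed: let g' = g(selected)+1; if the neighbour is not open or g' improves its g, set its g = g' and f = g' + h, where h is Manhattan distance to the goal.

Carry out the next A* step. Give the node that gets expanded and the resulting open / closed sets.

step 1: expand (0,2) (f=4, h=2) → closed; open now [(0,0) g=2 f=6, (0,3) g=3 f=4, (1,2) g=1 f=4, (2,1) g=1 f=6]

expanded=(0,2); open=[(0,0) g=2 f=6, (0,3) g=3 f=4, (1,2) g=1 f=4, (2,1) g=1 f=6]; closed=[(0,1), (0,2), (1,1)]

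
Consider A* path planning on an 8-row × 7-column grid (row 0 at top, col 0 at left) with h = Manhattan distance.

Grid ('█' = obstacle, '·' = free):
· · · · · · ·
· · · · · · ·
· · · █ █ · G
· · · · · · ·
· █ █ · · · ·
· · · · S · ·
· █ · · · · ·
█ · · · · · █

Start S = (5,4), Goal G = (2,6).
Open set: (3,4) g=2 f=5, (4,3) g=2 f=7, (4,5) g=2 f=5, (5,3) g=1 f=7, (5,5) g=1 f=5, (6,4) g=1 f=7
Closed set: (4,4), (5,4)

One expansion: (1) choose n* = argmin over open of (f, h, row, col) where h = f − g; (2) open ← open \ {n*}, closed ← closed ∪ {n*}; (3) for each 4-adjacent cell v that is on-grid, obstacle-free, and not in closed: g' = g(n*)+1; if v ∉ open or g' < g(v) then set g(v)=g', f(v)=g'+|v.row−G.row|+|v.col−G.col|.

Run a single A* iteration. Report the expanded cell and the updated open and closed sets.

expanded=(3,4); open=[(3,3) g=3 f=7, (3,5) g=3 f=5, (4,3) g=2 f=7, (4,5) g=2 f=5, (5,3) g=1 f=7, (5,5) g=1 f=5, (6,4) g=1 f=7]; closed=[(3,4), (4,4), (5,4)]

step 1: expand (3,4) (f=5, h=3) → closed; open now [(3,3) g=3 f=7, (3,5) g=3 f=5, (4,3) g=2 f=7, (4,5) g=2 f=5, (5,3) g=1 f=7, (5,5) g=1 f=5, (6,4) g=1 f=7]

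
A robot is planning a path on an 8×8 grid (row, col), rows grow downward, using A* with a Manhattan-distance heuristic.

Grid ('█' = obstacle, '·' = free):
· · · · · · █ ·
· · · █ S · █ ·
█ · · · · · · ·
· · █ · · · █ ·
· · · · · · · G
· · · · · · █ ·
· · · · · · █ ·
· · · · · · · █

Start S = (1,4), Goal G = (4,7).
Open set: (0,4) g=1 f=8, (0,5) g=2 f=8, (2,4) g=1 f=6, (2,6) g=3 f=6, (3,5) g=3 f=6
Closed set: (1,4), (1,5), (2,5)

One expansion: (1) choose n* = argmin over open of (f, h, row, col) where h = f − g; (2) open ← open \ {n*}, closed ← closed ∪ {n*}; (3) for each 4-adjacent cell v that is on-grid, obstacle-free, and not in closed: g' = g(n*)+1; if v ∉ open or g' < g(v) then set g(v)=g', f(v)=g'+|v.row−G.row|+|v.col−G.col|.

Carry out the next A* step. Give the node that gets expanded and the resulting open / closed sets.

step 1: expand (2,6) (f=6, h=3) → closed; open now [(0,4) g=1 f=8, (0,5) g=2 f=8, (2,4) g=1 f=6, (2,7) g=4 f=6, (3,5) g=3 f=6]

expanded=(2,6); open=[(0,4) g=1 f=8, (0,5) g=2 f=8, (2,4) g=1 f=6, (2,7) g=4 f=6, (3,5) g=3 f=6]; closed=[(1,4), (1,5), (2,5), (2,6)]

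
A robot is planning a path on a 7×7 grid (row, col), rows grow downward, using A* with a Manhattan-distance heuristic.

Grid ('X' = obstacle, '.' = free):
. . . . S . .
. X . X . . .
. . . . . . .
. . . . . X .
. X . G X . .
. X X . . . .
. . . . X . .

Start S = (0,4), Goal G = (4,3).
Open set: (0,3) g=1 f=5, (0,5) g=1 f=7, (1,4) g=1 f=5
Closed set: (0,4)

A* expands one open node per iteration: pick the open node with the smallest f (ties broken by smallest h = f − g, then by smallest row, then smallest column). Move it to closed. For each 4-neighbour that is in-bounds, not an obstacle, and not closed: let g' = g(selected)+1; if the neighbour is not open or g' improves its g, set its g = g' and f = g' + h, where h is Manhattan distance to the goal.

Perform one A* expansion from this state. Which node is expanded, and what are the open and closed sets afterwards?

step 1: expand (0,3) (f=5, h=4) → closed; open now [(0,2) g=2 f=7, (0,5) g=1 f=7, (1,4) g=1 f=5]

expanded=(0,3); open=[(0,2) g=2 f=7, (0,5) g=1 f=7, (1,4) g=1 f=5]; closed=[(0,3), (0,4)]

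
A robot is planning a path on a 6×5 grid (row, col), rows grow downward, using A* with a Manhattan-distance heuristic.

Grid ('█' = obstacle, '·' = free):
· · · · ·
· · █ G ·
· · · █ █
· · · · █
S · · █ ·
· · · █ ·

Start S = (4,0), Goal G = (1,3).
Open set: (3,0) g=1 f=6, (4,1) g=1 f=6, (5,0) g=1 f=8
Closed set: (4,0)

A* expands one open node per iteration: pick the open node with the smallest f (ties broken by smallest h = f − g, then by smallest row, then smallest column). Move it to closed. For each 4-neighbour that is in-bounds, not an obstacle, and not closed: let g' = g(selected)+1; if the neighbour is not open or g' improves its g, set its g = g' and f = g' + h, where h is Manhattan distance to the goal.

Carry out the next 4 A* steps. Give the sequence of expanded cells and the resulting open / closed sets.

step 1: expand (3,0) (f=6, h=5) → closed; open now [(2,0) g=2 f=6, (3,1) g=2 f=6, (4,1) g=1 f=6, (5,0) g=1 f=8]
step 2: expand (2,0) (f=6, h=4) → closed; open now [(1,0) g=3 f=6, (2,1) g=3 f=6, (3,1) g=2 f=6, (4,1) g=1 f=6, (5,0) g=1 f=8]
step 3: expand (1,0) (f=6, h=3) → closed; open now [(0,0) g=4 f=8, (1,1) g=4 f=6, (2,1) g=3 f=6, (3,1) g=2 f=6, (4,1) g=1 f=6, (5,0) g=1 f=8]
step 4: expand (1,1) (f=6, h=2) → closed; open now [(0,0) g=4 f=8, (0,1) g=5 f=8, (2,1) g=3 f=6, (3,1) g=2 f=6, (4,1) g=1 f=6, (5,0) g=1 f=8]

order=[(3,0) → (2,0) → (1,0) → (1,1)]; open=[(0,0) g=4 f=8, (0,1) g=5 f=8, (2,1) g=3 f=6, (3,1) g=2 f=6, (4,1) g=1 f=6, (5,0) g=1 f=8]; closed=[(1,0), (1,1), (2,0), (3,0), (4,0)]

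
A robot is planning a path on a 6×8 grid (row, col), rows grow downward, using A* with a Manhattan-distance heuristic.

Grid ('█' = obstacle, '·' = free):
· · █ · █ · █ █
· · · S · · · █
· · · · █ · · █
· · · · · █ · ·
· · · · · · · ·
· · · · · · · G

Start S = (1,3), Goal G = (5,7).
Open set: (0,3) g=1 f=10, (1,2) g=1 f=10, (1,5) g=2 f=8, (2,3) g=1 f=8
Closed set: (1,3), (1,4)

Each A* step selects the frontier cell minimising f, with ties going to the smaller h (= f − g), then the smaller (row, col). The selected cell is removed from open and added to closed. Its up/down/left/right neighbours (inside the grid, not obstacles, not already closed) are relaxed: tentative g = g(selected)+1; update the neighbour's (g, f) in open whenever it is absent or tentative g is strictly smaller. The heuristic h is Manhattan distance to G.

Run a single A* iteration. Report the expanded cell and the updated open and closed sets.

step 1: expand (1,5) (f=8, h=6) → closed; open now [(0,3) g=1 f=10, (0,5) g=3 f=10, (1,2) g=1 f=10, (1,6) g=3 f=8, (2,3) g=1 f=8, (2,5) g=3 f=8]

expanded=(1,5); open=[(0,3) g=1 f=10, (0,5) g=3 f=10, (1,2) g=1 f=10, (1,6) g=3 f=8, (2,3) g=1 f=8, (2,5) g=3 f=8]; closed=[(1,3), (1,4), (1,5)]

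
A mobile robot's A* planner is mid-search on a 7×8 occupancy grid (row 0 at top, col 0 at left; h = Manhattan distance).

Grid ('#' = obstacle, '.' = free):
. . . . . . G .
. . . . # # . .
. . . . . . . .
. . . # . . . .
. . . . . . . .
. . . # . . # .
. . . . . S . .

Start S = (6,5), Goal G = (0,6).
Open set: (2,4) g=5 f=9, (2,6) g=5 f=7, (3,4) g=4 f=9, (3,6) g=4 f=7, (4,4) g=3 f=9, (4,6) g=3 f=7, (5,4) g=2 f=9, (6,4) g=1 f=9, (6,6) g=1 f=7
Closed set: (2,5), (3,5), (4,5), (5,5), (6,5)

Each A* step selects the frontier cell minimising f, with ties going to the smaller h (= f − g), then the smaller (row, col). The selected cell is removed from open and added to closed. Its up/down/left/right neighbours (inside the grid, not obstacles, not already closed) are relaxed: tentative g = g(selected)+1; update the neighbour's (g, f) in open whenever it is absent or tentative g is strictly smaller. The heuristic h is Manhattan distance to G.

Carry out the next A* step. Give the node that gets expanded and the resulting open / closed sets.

expanded=(2,6); open=[(1,6) g=6 f=7, (2,4) g=5 f=9, (2,7) g=6 f=9, (3,4) g=4 f=9, (3,6) g=4 f=7, (4,4) g=3 f=9, (4,6) g=3 f=7, (5,4) g=2 f=9, (6,4) g=1 f=9, (6,6) g=1 f=7]; closed=[(2,5), (2,6), (3,5), (4,5), (5,5), (6,5)]

step 1: expand (2,6) (f=7, h=2) → closed; open now [(1,6) g=6 f=7, (2,4) g=5 f=9, (2,7) g=6 f=9, (3,4) g=4 f=9, (3,6) g=4 f=7, (4,4) g=3 f=9, (4,6) g=3 f=7, (5,4) g=2 f=9, (6,4) g=1 f=9, (6,6) g=1 f=7]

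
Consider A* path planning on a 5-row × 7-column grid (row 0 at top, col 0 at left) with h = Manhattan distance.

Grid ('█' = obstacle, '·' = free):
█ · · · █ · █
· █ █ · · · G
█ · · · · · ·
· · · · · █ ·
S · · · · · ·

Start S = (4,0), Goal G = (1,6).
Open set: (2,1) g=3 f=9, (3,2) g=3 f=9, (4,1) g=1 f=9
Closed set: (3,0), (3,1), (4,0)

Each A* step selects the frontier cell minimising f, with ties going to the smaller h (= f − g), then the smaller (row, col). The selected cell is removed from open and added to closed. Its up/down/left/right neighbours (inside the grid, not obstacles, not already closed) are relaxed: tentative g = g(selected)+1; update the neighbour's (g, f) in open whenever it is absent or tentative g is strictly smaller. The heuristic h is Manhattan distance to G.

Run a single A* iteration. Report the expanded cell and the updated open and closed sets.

expanded=(2,1); open=[(2,2) g=4 f=9, (3,2) g=3 f=9, (4,1) g=1 f=9]; closed=[(2,1), (3,0), (3,1), (4,0)]

step 1: expand (2,1) (f=9, h=6) → closed; open now [(2,2) g=4 f=9, (3,2) g=3 f=9, (4,1) g=1 f=9]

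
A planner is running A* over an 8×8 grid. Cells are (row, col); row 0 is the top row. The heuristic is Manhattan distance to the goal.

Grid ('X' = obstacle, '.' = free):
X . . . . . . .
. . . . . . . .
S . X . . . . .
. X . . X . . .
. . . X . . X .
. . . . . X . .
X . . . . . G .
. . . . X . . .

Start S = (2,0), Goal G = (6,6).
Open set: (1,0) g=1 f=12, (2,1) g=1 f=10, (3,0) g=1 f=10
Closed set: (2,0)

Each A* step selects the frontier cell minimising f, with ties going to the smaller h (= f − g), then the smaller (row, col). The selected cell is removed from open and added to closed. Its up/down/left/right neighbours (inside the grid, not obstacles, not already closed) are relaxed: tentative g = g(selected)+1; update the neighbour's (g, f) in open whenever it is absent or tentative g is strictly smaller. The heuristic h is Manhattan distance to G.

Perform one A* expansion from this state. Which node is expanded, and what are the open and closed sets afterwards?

expanded=(2,1); open=[(1,0) g=1 f=12, (1,1) g=2 f=12, (3,0) g=1 f=10]; closed=[(2,0), (2,1)]

step 1: expand (2,1) (f=10, h=9) → closed; open now [(1,0) g=1 f=12, (1,1) g=2 f=12, (3,0) g=1 f=10]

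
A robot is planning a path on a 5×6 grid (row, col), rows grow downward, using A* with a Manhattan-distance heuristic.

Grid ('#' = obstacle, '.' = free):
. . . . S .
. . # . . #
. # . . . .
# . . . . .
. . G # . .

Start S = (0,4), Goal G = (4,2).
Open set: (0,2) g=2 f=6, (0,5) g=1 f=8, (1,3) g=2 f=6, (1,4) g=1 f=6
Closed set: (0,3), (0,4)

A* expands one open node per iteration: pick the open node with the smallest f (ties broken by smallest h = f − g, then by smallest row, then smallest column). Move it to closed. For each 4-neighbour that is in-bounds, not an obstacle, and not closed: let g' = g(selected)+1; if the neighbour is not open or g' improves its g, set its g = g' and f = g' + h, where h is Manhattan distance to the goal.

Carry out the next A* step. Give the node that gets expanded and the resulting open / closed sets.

expanded=(0,2); open=[(0,1) g=3 f=8, (0,5) g=1 f=8, (1,3) g=2 f=6, (1,4) g=1 f=6]; closed=[(0,2), (0,3), (0,4)]

step 1: expand (0,2) (f=6, h=4) → closed; open now [(0,1) g=3 f=8, (0,5) g=1 f=8, (1,3) g=2 f=6, (1,4) g=1 f=6]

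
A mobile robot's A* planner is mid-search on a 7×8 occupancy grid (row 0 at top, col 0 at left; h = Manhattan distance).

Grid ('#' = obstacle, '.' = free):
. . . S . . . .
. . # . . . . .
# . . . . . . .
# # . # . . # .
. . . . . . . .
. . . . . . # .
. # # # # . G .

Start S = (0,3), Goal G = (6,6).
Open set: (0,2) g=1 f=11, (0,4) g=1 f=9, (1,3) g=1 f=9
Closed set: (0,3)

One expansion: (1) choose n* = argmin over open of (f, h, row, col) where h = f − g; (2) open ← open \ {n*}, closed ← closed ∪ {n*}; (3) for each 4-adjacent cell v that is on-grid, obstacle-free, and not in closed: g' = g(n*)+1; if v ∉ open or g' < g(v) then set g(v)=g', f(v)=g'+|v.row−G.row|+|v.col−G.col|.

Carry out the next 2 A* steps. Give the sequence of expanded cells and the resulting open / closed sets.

step 1: expand (0,4) (f=9, h=8) → closed; open now [(0,2) g=1 f=11, (0,5) g=2 f=9, (1,3) g=1 f=9, (1,4) g=2 f=9]
step 2: expand (0,5) (f=9, h=7) → closed; open now [(0,2) g=1 f=11, (0,6) g=3 f=9, (1,3) g=1 f=9, (1,4) g=2 f=9, (1,5) g=3 f=9]

order=[(0,4) → (0,5)]; open=[(0,2) g=1 f=11, (0,6) g=3 f=9, (1,3) g=1 f=9, (1,4) g=2 f=9, (1,5) g=3 f=9]; closed=[(0,3), (0,4), (0,5)]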